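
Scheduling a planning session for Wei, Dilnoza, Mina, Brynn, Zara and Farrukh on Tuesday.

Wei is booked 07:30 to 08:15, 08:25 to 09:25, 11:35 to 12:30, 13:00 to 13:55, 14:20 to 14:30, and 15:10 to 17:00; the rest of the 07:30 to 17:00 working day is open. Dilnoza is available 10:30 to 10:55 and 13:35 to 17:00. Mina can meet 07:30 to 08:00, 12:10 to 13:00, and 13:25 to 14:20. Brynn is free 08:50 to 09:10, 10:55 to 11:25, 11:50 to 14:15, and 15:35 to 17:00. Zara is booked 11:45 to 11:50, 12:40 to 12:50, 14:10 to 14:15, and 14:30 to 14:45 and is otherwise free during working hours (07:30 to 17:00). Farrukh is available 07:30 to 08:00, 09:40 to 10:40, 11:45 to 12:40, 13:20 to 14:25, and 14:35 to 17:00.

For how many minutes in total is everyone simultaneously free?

15 minutes

Wei free within 07:30–17:00: 08:15–08:25, 09:25–11:35, 12:30–13:00, 13:55–14:20, 14:30–15:10.
Zara free within 07:30–17:00: 07:30–11:45, 11:50–12:40, 12:50–14:10, 14:15–14:30, 14:45–17:00.
Wei ∩ Dilnoza: 10:30–10:55, 13:55–14:20, 14:30–15:10.
Wei ∩ Dilnoza ∩ Mina: 13:55–14:20.
Wei ∩ Dilnoza ∩ Mina ∩ Brynn: 13:55–14:15.
Wei ∩ Dilnoza ∩ Mina ∩ Brynn ∩ Zara: 13:55–14:10.
Wei ∩ Dilnoza ∩ Mina ∩ Brynn ∩ Zara ∩ Farrukh: 13:55–14:10.
Total common minutes: 15.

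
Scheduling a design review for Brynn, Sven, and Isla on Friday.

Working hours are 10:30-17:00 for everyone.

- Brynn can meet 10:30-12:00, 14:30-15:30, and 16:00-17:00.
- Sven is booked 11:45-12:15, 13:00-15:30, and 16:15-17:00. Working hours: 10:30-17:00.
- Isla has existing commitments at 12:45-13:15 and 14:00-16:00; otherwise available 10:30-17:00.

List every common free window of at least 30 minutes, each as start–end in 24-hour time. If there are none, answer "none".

Sven free within 10:30–17:00: 10:30–11:45, 12:15–13:00, 15:30–16:15.
Isla free within 10:30–17:00: 10:30–12:45, 13:15–14:00, 16:00–17:00.
Brynn ∩ Sven: 10:30–11:45, 16:00–16:15.
Brynn ∩ Sven ∩ Isla: 10:30–11:45, 16:00–16:15.
Windows ≥ 30 min: 10:30–11:45.

10:30–11:45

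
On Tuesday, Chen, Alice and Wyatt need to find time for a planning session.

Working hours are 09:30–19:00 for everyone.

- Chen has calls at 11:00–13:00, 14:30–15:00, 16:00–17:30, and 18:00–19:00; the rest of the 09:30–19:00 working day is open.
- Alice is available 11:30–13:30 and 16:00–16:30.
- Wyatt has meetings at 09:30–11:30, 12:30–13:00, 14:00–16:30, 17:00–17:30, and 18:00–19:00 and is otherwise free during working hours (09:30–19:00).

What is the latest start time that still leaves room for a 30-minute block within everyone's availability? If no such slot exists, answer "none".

Chen free within 09:30–19:00: 09:30–11:00, 13:00–14:30, 15:00–16:00, 17:30–18:00.
Wyatt free within 09:30–19:00: 11:30–12:30, 13:00–14:00, 16:30–17:00, 17:30–18:00.
Chen ∩ Alice: 13:00–13:30.
Chen ∩ Alice ∩ Wyatt: 13:00–13:30.
Windows ≥ 30 min: 13:00–13:30.
Latest start in the last window 13:00–13:30 is 13:30 − 30 min = 13:00.

13:00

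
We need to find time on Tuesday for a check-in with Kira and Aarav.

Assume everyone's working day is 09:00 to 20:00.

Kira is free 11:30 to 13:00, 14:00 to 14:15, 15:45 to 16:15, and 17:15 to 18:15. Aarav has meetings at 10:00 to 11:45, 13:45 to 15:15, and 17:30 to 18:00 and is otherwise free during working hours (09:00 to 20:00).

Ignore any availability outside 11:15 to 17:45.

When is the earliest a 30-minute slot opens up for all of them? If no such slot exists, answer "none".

11:45

Aarav free within 09:00–20:00: 09:00–10:00, 11:45–13:45, 15:15–17:30, 18:00–20:00.
Kira ∩ Aarav: 11:45–13:00, 15:45–16:15, 17:15–17:30, 18:00–18:15.
Restricted to 11:15–17:45: 11:45–13:00, 15:45–16:15, 17:15–17:30.
Windows ≥ 30 min: 11:45–13:00, 15:45–16:15.
Earliest such window starts at 11:45.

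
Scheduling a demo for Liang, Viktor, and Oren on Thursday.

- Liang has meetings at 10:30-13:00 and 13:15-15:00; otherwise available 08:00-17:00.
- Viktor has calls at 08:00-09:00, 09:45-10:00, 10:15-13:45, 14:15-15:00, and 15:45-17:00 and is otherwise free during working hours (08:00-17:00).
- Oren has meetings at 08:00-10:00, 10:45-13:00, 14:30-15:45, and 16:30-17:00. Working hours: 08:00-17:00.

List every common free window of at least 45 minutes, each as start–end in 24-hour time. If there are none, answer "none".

none

Liang free within 08:00–17:00: 08:00–10:30, 13:00–13:15, 15:00–17:00.
Viktor free within 08:00–17:00: 09:00–09:45, 10:00–10:15, 13:45–14:15, 15:00–15:45.
Oren free within 08:00–17:00: 10:00–10:45, 13:00–14:30, 15:45–16:30.
Liang ∩ Viktor: 09:00–09:45, 10:00–10:15, 15:00–15:45.
Liang ∩ Viktor ∩ Oren: 10:00–10:15.
Windows ≥ 45 min: (none).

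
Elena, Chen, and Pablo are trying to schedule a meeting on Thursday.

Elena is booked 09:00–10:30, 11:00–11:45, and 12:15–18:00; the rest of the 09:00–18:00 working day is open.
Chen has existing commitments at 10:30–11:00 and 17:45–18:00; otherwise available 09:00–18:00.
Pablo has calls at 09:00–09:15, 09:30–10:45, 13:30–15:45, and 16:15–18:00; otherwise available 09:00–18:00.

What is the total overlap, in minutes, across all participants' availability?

Elena free within 09:00–18:00: 10:30–11:00, 11:45–12:15.
Chen free within 09:00–18:00: 09:00–10:30, 11:00–17:45.
Pablo free within 09:00–18:00: 09:15–09:30, 10:45–13:30, 15:45–16:15.
Elena ∩ Chen: 11:45–12:15.
Elena ∩ Chen ∩ Pablo: 11:45–12:15.
Total common minutes: 30.

30 minutes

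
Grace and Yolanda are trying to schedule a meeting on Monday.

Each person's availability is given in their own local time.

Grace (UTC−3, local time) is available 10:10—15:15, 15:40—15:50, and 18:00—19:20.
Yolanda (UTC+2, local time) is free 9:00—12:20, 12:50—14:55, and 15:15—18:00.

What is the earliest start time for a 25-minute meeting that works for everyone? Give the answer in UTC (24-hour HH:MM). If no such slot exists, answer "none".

13:15

Grace → UTC: 13:10–18:15, 18:40–18:50, 21:00–22:20.
Yolanda → UTC: 07:00–10:20, 10:50–12:55, 13:15–16:00.
Grace ∩ Yolanda: 13:15–16:00.
Windows ≥ 25 min: 13:15–16:00.
Earliest such window starts at 13:15.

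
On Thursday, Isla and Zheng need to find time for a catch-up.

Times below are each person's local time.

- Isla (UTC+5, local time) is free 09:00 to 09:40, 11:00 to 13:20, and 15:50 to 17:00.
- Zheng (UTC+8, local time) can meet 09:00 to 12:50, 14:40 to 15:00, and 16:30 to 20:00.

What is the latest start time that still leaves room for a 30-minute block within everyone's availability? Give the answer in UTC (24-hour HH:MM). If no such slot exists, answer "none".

11:30

Isla → UTC: 04:00–04:40, 06:00–08:20, 10:50–12:00.
Zheng → UTC: 01:00–04:50, 06:40–07:00, 08:30–12:00.
Isla ∩ Zheng: 04:00–04:40, 06:40–07:00, 10:50–12:00.
Windows ≥ 30 min: 04:00–04:40, 10:50–12:00.
Latest start in the last window 10:50–12:00 is 12:00 − 30 min = 11:30.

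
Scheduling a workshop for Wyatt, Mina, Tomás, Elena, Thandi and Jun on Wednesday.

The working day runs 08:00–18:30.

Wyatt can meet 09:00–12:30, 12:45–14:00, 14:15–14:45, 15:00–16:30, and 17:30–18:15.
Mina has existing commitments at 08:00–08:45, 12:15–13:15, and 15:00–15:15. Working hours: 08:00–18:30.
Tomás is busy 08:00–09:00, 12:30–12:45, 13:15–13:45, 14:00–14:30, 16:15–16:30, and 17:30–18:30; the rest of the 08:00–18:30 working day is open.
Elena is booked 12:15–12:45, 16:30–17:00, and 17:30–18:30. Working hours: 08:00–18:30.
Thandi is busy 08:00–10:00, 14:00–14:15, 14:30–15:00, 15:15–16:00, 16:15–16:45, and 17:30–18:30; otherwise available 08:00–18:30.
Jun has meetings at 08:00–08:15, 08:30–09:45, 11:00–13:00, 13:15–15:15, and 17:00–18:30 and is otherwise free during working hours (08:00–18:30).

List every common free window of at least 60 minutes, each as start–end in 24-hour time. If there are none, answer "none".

10:00–11:00

Mina free within 08:00–18:30: 08:45–12:15, 13:15–15:00, 15:15–18:30.
Tomás free within 08:00–18:30: 09:00–12:30, 12:45–13:15, 13:45–14:00, 14:30–16:15, 16:30–17:30.
Elena free within 08:00–18:30: 08:00–12:15, 12:45–16:30, 17:00–17:30.
Thandi free within 08:00–18:30: 10:00–14:00, 14:15–14:30, 15:00–15:15, 16:00–16:15, 16:45–17:30.
Jun free within 08:00–18:30: 08:15–08:30, 09:45–11:00, 13:00–13:15, 15:15–17:00.
Wyatt ∩ Mina: 09:00–12:15, 13:15–14:00, 14:15–14:45, 15:15–16:30, 17:30–18:15.
Wyatt ∩ Mina ∩ Tomás: 09:00–12:15, 13:45–14:00, 14:30–14:45, 15:15–16:15.
Wyatt ∩ Mina ∩ Tomás ∩ Elena: 09:00–12:15, 13:45–14:00, 14:30–14:45, 15:15–16:15.
Wyatt ∩ Mina ∩ Tomás ∩ Elena ∩ Thandi: 10:00–12:15, 13:45–14:00, 16:00–16:15.
Wyatt ∩ Mina ∩ Tomás ∩ Elena ∩ Thandi ∩ Jun: 10:00–11:00, 16:00–16:15.
Windows ≥ 60 min: 10:00–11:00.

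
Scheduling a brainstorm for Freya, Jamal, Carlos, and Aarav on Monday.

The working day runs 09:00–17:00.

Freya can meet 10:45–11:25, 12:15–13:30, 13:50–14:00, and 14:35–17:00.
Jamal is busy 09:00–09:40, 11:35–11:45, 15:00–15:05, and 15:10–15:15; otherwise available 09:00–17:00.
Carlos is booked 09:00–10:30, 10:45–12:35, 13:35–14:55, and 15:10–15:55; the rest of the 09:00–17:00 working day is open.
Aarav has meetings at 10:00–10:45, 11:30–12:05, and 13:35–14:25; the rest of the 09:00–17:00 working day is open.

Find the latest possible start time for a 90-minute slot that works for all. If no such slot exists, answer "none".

none

Jamal free within 09:00–17:00: 09:40–11:35, 11:45–15:00, 15:05–15:10, 15:15–17:00.
Carlos free within 09:00–17:00: 10:30–10:45, 12:35–13:35, 14:55–15:10, 15:55–17:00.
Aarav free within 09:00–17:00: 09:00–10:00, 10:45–11:30, 12:05–13:35, 14:25–17:00.
Freya ∩ Jamal: 10:45–11:25, 12:15–13:30, 13:50–14:00, 14:35–15:00, 15:05–15:10, 15:15–17:00.
Freya ∩ Jamal ∩ Carlos: 12:35–13:30, 14:55–15:00, 15:05–15:10, 15:55–17:00.
Freya ∩ Jamal ∩ Carlos ∩ Aarav: 12:35–13:30, 14:55–15:00, 15:05–15:10, 15:55–17:00.
Windows ≥ 90 min: (none).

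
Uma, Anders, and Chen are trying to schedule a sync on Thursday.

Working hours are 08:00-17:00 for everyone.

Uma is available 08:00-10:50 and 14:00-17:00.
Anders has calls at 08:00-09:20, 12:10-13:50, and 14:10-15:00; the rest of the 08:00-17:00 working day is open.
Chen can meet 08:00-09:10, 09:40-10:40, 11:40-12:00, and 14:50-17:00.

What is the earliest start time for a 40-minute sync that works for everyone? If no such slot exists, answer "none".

09:40

Anders free within 08:00–17:00: 09:20–12:10, 13:50–14:10, 15:00–17:00.
Uma ∩ Anders: 09:20–10:50, 14:00–14:10, 15:00–17:00.
Uma ∩ Anders ∩ Chen: 09:40–10:40, 15:00–17:00.
Windows ≥ 40 min: 09:40–10:40, 15:00–17:00.
Earliest such window starts at 09:40.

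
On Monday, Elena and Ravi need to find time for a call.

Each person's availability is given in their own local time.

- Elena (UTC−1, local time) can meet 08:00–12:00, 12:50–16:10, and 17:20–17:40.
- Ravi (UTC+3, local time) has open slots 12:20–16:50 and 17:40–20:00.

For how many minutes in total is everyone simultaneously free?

360 minutes

Elena → UTC: 09:00–13:00, 13:50–17:10, 18:20–18:40.
Ravi → UTC: 09:20–13:50, 14:40–17:00.
Elena ∩ Ravi: 09:20–13:00, 14:40–17:00.
Total common minutes: 220 + 140 = 360.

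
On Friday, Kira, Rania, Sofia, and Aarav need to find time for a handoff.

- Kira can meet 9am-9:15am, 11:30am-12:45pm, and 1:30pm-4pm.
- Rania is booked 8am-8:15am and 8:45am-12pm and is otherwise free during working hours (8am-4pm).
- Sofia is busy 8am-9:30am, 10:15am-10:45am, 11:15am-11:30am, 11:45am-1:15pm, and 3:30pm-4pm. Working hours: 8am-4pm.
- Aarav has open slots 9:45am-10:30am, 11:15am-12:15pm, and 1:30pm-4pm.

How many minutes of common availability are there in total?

Rania free within 08:00–16:00: 08:15–08:45, 12:00–16:00.
Sofia free within 08:00–16:00: 09:30–10:15, 10:45–11:15, 11:30–11:45, 13:15–15:30.
Kira ∩ Rania: 12:00–12:45, 13:30–16:00.
Kira ∩ Rania ∩ Sofia: 13:30–15:30.
Kira ∩ Rania ∩ Sofia ∩ Aarav: 13:30–15:30.
Total common minutes: 120.

120 minutes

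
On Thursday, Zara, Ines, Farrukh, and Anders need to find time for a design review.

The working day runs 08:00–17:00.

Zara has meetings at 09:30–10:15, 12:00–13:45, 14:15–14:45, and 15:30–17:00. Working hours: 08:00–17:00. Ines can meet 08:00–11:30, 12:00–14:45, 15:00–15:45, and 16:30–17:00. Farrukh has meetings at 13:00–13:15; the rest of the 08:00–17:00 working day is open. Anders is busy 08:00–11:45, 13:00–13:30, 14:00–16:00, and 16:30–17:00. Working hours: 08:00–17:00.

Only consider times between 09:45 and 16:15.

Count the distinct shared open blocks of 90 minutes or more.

Zara free within 08:00–17:00: 08:00–09:30, 10:15–12:00, 13:45–14:15, 14:45–15:30.
Farrukh free within 08:00–17:00: 08:00–13:00, 13:15–17:00.
Anders free within 08:00–17:00: 11:45–13:00, 13:30–14:00, 16:00–16:30.
Zara ∩ Ines: 08:00–09:30, 10:15–11:30, 13:45–14:15, 15:00–15:30.
Zara ∩ Ines ∩ Farrukh: 08:00–09:30, 10:15–11:30, 13:45–14:15, 15:00–15:30.
Zara ∩ Ines ∩ Farrukh ∩ Anders: 13:45–14:00.
Restricted to 09:45–16:15: 13:45–14:00.
Windows ≥ 90 min: (none).
That's 0 windows.

0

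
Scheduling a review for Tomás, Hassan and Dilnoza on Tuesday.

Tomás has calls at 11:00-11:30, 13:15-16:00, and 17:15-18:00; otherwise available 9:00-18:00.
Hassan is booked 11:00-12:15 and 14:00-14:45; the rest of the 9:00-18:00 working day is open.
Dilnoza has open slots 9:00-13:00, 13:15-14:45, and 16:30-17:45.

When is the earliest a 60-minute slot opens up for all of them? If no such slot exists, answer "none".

09:00

Tomás free within 09:00–18:00: 09:00–11:00, 11:30–13:15, 16:00–17:15.
Hassan free within 09:00–18:00: 09:00–11:00, 12:15–14:00, 14:45–18:00.
Tomás ∩ Hassan: 09:00–11:00, 12:15–13:15, 16:00–17:15.
Tomás ∩ Hassan ∩ Dilnoza: 09:00–11:00, 12:15–13:00, 16:30–17:15.
Windows ≥ 60 min: 09:00–11:00.
Earliest such window starts at 09:00.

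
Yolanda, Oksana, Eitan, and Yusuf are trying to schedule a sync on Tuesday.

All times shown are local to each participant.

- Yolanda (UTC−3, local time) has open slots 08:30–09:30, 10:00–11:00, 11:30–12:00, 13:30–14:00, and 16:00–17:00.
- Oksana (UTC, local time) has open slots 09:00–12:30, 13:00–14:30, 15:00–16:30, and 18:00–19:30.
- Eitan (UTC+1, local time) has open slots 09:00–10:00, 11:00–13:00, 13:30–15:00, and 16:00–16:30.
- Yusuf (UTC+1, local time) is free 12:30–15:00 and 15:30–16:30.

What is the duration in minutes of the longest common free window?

Yolanda → UTC: 11:30–12:30, 13:00–14:00, 14:30–15:00, 16:30–17:00, 19:00–20:00.
Oksana → UTC: 09:00–12:30, 13:00–14:30, 15:00–16:30, 18:00–19:30.
Eitan → UTC: 08:00–09:00, 10:00–12:00, 12:30–14:00, 15:00–15:30.
Yusuf → UTC: 11:30–14:00, 14:30–15:30.
Yolanda ∩ Oksana: 11:30–12:30, 13:00–14:00, 19:00–19:30.
Yolanda ∩ Oksana ∩ Eitan: 11:30–12:00, 13:00–14:00.
Yolanda ∩ Oksana ∩ Eitan ∩ Yusuf: 11:30–12:00, 13:00–14:00.
Common window lengths: 30, 60 min; longest is 60.

60 minutes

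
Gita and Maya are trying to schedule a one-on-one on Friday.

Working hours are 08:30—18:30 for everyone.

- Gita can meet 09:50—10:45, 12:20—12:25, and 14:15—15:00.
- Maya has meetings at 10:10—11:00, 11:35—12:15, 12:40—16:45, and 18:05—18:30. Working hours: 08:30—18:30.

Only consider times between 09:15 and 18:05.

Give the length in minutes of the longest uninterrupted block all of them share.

Maya free within 08:30–18:30: 08:30–10:10, 11:00–11:35, 12:15–12:40, 16:45–18:05.
Gita ∩ Maya: 09:50–10:10, 12:20–12:25.
Restricted to 09:15–18:05: 09:50–10:10, 12:20–12:25.
Common window lengths: 20, 5 min; longest is 20.

20 minutes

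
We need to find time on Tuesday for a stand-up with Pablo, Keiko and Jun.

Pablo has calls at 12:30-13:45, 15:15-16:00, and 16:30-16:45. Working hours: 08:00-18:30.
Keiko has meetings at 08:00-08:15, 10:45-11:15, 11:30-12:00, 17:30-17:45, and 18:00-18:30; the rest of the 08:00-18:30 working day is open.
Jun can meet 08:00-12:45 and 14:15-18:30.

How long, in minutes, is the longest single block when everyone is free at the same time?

150 minutes

Pablo free within 08:00–18:30: 08:00–12:30, 13:45–15:15, 16:00–16:30, 16:45–18:30.
Keiko free within 08:00–18:30: 08:15–10:45, 11:15–11:30, 12:00–17:30, 17:45–18:00.
Pablo ∩ Keiko: 08:15–10:45, 11:15–11:30, 12:00–12:30, 13:45–15:15, 16:00–16:30, 16:45–17:30, 17:45–18:00.
Pablo ∩ Keiko ∩ Jun: 08:15–10:45, 11:15–11:30, 12:00–12:30, 14:15–15:15, 16:00–16:30, 16:45–17:30, 17:45–18:00.
Common window lengths: 150, 15, 30, 60, 30, 45, 15 min; longest is 150.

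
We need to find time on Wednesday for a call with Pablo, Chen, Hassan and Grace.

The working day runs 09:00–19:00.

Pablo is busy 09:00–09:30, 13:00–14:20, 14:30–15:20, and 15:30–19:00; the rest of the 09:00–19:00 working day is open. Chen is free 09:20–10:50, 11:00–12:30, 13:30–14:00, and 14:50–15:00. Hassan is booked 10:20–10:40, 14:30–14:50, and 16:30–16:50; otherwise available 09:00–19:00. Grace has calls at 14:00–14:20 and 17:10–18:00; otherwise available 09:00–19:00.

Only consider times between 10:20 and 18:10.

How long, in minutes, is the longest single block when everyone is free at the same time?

90 minutes

Pablo free within 09:00–19:00: 09:30–13:00, 14:20–14:30, 15:20–15:30.
Hassan free within 09:00–19:00: 09:00–10:20, 10:40–14:30, 14:50–16:30, 16:50–19:00.
Grace free within 09:00–19:00: 09:00–14:00, 14:20–17:10, 18:00–19:00.
Pablo ∩ Chen: 09:30–10:50, 11:00–12:30.
Pablo ∩ Chen ∩ Hassan: 09:30–10:20, 10:40–10:50, 11:00–12:30.
Pablo ∩ Chen ∩ Hassan ∩ Grace: 09:30–10:20, 10:40–10:50, 11:00–12:30.
Restricted to 10:20–18:10: 10:40–10:50, 11:00–12:30.
Common window lengths: 10, 90 min; longest is 90.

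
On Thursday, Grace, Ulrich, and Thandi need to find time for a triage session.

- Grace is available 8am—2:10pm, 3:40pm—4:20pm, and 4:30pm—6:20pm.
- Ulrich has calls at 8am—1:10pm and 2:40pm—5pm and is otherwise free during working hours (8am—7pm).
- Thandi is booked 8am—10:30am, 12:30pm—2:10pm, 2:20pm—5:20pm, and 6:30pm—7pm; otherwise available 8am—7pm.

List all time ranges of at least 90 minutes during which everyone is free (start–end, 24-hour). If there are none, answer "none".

Ulrich free within 08:00–19:00: 13:10–14:40, 17:00–19:00.
Thandi free within 08:00–19:00: 10:30–12:30, 14:10–14:20, 17:20–18:30.
Grace ∩ Ulrich: 13:10–14:10, 17:00–18:20.
Grace ∩ Ulrich ∩ Thandi: 17:20–18:20.
Windows ≥ 90 min: (none).

none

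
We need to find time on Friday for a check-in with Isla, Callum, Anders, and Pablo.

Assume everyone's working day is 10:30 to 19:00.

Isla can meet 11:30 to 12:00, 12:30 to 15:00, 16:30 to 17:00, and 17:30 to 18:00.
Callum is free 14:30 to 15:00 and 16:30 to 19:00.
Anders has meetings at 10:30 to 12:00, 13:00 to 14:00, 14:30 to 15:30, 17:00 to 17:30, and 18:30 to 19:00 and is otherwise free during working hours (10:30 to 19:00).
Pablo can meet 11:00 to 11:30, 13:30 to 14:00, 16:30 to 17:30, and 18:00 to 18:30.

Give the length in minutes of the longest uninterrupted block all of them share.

Anders free within 10:30–19:00: 12:00–13:00, 14:00–14:30, 15:30–17:00, 17:30–18:30.
Isla ∩ Callum: 14:30–15:00, 16:30–17:00, 17:30–18:00.
Isla ∩ Callum ∩ Anders: 16:30–17:00, 17:30–18:00.
Isla ∩ Callum ∩ Anders ∩ Pablo: 16:30–17:00.
Single common window of 30 minutes.

30 minutes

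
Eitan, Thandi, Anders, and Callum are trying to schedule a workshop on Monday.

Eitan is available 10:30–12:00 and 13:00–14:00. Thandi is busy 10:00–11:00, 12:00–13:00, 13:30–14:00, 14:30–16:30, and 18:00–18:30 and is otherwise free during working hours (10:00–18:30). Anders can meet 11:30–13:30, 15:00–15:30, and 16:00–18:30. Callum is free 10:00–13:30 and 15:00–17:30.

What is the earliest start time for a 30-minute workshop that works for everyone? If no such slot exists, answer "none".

Thandi free within 10:00–18:30: 11:00–12:00, 13:00–13:30, 14:00–14:30, 16:30–18:00.
Eitan ∩ Thandi: 11:00–12:00, 13:00–13:30.
Eitan ∩ Thandi ∩ Anders: 11:30–12:00, 13:00–13:30.
Eitan ∩ Thandi ∩ Anders ∩ Callum: 11:30–12:00, 13:00–13:30.
Windows ≥ 30 min: 11:30–12:00, 13:00–13:30.
Earliest such window starts at 11:30.

11:30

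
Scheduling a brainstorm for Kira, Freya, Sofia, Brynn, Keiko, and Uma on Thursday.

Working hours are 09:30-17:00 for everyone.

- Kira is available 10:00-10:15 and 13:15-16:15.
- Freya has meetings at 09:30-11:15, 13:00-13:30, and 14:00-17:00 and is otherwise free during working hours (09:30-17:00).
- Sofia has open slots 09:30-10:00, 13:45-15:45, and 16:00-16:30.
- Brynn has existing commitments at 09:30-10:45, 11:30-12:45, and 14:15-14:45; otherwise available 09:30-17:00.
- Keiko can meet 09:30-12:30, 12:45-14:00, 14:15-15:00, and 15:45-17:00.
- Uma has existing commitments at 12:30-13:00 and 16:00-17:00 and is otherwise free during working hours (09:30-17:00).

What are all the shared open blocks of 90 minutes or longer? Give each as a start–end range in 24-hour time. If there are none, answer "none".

none

Freya free within 09:30–17:00: 11:15–13:00, 13:30–14:00.
Brynn free within 09:30–17:00: 10:45–11:30, 12:45–14:15, 14:45–17:00.
Uma free within 09:30–17:00: 09:30–12:30, 13:00–16:00.
Kira ∩ Freya: 13:30–14:00.
Kira ∩ Freya ∩ Sofia: 13:45–14:00.
Kira ∩ Freya ∩ Sofia ∩ Brynn: 13:45–14:00.
Kira ∩ Freya ∩ Sofia ∩ Brynn ∩ Keiko: 13:45–14:00.
Kira ∩ Freya ∩ Sofia ∩ Brynn ∩ Keiko ∩ Uma: 13:45–14:00.
Windows ≥ 90 min: (none).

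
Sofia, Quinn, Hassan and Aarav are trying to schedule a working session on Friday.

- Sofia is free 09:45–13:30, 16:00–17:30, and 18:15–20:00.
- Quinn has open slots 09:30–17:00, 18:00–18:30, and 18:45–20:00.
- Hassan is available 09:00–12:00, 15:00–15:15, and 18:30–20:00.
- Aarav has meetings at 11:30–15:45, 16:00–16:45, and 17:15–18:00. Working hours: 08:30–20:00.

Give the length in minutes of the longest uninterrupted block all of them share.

105 minutes

Aarav free within 08:30–20:00: 08:30–11:30, 15:45–16:00, 16:45–17:15, 18:00–20:00.
Sofia ∩ Quinn: 09:45–13:30, 16:00–17:00, 18:15–18:30, 18:45–20:00.
Sofia ∩ Quinn ∩ Hassan: 09:45–12:00, 18:45–20:00.
Sofia ∩ Quinn ∩ Hassan ∩ Aarav: 09:45–11:30, 18:45–20:00.
Common window lengths: 105, 75 min; longest is 105.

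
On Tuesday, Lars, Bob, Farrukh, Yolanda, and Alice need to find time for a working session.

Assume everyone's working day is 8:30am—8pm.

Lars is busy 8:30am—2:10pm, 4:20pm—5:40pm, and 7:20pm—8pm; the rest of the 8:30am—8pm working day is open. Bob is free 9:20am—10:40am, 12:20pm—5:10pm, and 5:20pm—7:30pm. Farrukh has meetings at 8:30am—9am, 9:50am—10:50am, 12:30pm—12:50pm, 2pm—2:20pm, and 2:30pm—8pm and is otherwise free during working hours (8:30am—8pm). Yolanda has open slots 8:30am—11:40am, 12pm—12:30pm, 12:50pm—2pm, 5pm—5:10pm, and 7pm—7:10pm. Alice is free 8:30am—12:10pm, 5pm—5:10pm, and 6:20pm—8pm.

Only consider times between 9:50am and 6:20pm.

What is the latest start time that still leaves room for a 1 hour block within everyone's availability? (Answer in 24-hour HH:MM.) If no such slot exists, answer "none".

Lars free within 08:30–20:00: 14:10–16:20, 17:40–19:20.
Farrukh free within 08:30–20:00: 09:00–09:50, 10:50–12:30, 12:50–14:00, 14:20–14:30.
Lars ∩ Bob: 14:10–16:20, 17:40–19:20.
Lars ∩ Bob ∩ Farrukh: 14:20–14:30.
Lars ∩ Bob ∩ Farrukh ∩ Yolanda: (none).
Lars ∩ Bob ∩ Farrukh ∩ Yolanda ∩ Alice: (none).
Restricted to 09:50–18:20: (none).
Windows ≥ 60 min: (none).

none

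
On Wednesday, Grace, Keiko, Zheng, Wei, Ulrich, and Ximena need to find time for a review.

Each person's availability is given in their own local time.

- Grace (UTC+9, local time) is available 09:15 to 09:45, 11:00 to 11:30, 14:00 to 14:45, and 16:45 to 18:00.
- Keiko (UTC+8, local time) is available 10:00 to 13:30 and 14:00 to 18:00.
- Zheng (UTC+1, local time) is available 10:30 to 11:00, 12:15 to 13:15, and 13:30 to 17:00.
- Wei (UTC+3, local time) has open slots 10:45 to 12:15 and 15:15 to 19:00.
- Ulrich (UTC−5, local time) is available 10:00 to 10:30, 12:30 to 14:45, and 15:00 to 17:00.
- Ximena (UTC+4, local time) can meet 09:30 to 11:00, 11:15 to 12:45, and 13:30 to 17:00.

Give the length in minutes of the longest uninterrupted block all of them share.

Grace → UTC: 00:15–00:45, 02:00–02:30, 05:00–05:45, 07:45–09:00.
Keiko → UTC: 02:00–05:30, 06:00–10:00.
Zheng → UTC: 09:30–10:00, 11:15–12:15, 12:30–16:00.
Wei → UTC: 07:45–09:15, 12:15–16:00.
Ulrich → UTC: 15:00–15:30, 17:30–19:45, 20:00–22:00.
Ximena → UTC: 05:30–07:00, 07:15–08:45, 09:30–13:00.
Grace ∩ Keiko: 02:00–02:30, 05:00–05:30, 07:45–09:00.
Grace ∩ Keiko ∩ Zheng: (none).
Grace ∩ Keiko ∩ Zheng ∩ Wei: (none).
Grace ∩ Keiko ∩ Zheng ∩ Wei ∩ Ulrich: (none).
Grace ∩ Keiko ∩ Zheng ∩ Wei ∩ Ulrich ∩ Ximena: (none).
No common window.

0 minutes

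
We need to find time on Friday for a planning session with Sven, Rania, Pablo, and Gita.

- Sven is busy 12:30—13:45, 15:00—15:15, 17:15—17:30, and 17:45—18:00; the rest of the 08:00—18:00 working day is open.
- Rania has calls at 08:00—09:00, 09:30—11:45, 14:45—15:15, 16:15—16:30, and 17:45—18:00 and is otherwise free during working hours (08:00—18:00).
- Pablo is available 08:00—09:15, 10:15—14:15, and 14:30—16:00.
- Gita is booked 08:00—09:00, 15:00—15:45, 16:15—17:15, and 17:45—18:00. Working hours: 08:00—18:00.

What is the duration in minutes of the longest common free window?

Sven free within 08:00–18:00: 08:00–12:30, 13:45–15:00, 15:15–17:15, 17:30–17:45.
Rania free within 08:00–18:00: 09:00–09:30, 11:45–14:45, 15:15–16:15, 16:30–17:45.
Gita free within 08:00–18:00: 09:00–15:00, 15:45–16:15, 17:15–17:45.
Sven ∩ Rania: 09:00–09:30, 11:45–12:30, 13:45–14:45, 15:15–16:15, 16:30–17:15, 17:30–17:45.
Sven ∩ Rania ∩ Pablo: 09:00–09:15, 11:45–12:30, 13:45–14:15, 14:30–14:45, 15:15–16:00.
Sven ∩ Rania ∩ Pablo ∩ Gita: 09:00–09:15, 11:45–12:30, 13:45–14:15, 14:30–14:45, 15:45–16:00.
Common window lengths: 15, 45, 30, 15, 15 min; longest is 45.

45 minutes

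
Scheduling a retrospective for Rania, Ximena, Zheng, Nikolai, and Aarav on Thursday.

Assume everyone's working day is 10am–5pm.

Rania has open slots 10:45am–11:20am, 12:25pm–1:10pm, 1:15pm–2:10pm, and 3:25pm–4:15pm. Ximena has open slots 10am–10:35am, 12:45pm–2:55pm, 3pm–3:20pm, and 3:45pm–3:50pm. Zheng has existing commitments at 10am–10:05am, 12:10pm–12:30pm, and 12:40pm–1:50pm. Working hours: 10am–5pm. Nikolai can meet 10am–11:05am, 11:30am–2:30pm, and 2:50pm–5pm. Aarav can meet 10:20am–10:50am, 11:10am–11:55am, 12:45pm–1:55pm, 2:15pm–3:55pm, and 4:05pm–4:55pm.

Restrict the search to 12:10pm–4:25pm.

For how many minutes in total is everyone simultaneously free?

10 minutes

Zheng free within 10:00–17:00: 10:05–12:10, 12:30–12:40, 13:50–17:00.
Rania ∩ Ximena: 12:45–13:10, 13:15–14:10, 15:45–15:50.
Rania ∩ Ximena ∩ Zheng: 13:50–14:10, 15:45–15:50.
Rania ∩ Ximena ∩ Zheng ∩ Nikolai: 13:50–14:10, 15:45–15:50.
Rania ∩ Ximena ∩ Zheng ∩ Nikolai ∩ Aarav: 13:50–13:55, 15:45–15:50.
Restricted to 12:10–16:25: 13:50–13:55, 15:45–15:50.
Total common minutes: 5 + 5 = 10.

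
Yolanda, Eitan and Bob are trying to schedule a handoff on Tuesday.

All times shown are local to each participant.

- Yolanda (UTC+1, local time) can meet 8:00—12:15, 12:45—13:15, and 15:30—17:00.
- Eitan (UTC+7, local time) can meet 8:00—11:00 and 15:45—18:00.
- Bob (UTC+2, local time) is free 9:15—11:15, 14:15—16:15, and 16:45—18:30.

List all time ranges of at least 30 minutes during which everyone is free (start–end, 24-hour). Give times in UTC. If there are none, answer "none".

Yolanda → UTC: 07:00–11:15, 11:45–12:15, 14:30–16:00.
Eitan → UTC: 01:00–04:00, 08:45–11:00.
Bob → UTC: 07:15–09:15, 12:15–14:15, 14:45–16:30.
Yolanda ∩ Eitan: 08:45–11:00.
Yolanda ∩ Eitan ∩ Bob: 08:45–09:15.
Windows ≥ 30 min: 08:45–09:15.

08:45–09:15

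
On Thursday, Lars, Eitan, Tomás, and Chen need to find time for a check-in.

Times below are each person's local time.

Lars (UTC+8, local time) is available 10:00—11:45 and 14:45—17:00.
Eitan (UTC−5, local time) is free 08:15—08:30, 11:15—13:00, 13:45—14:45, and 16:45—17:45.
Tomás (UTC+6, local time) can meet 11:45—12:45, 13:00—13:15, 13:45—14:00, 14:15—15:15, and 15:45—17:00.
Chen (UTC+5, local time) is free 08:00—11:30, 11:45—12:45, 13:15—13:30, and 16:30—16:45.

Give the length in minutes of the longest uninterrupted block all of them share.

0 minutes

Lars → UTC: 02:00–03:45, 06:45–09:00.
Eitan → UTC: 13:15–13:30, 16:15–18:00, 18:45–19:45, 21:45–22:45.
Tomás → UTC: 05:45–06:45, 07:00–07:15, 07:45–08:00, 08:15–09:15, 09:45–11:00.
Chen → UTC: 03:00–06:30, 06:45–07:45, 08:15–08:30, 11:30–11:45.
Lars ∩ Eitan: (none).
Lars ∩ Eitan ∩ Tomás: (none).
Lars ∩ Eitan ∩ Tomás ∩ Chen: (none).
No common window.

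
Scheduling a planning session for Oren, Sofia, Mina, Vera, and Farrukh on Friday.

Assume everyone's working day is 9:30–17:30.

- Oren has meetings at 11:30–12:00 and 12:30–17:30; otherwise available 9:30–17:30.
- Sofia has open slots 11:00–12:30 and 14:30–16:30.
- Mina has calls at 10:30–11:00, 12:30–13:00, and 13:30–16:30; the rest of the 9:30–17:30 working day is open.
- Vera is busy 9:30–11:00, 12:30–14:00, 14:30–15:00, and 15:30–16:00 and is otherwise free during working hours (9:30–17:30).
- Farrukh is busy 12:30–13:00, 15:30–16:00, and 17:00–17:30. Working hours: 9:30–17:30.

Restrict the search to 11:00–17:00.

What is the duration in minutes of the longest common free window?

30 minutes

Oren free within 09:30–17:30: 09:30–11:30, 12:00–12:30.
Mina free within 09:30–17:30: 09:30–10:30, 11:00–12:30, 13:00–13:30, 16:30–17:30.
Vera free within 09:30–17:30: 11:00–12:30, 14:00–14:30, 15:00–15:30, 16:00–17:30.
Farrukh free within 09:30–17:30: 09:30–12:30, 13:00–15:30, 16:00–17:00.
Oren ∩ Sofia: 11:00–11:30, 12:00–12:30.
Oren ∩ Sofia ∩ Mina: 11:00–11:30, 12:00–12:30.
Oren ∩ Sofia ∩ Mina ∩ Vera: 11:00–11:30, 12:00–12:30.
Oren ∩ Sofia ∩ Mina ∩ Vera ∩ Farrukh: 11:00–11:30, 12:00–12:30.
Restricted to 11:00–17:00: 11:00–11:30, 12:00–12:30.
Common window lengths: 30, 30 min; longest is 30.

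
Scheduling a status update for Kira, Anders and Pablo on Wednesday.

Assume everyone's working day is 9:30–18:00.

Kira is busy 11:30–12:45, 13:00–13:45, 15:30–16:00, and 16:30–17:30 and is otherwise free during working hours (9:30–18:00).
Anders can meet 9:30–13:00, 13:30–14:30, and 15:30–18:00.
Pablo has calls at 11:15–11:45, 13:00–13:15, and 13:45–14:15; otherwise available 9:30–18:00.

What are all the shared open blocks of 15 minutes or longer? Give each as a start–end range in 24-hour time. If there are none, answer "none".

Kira free within 09:30–18:00: 09:30–11:30, 12:45–13:00, 13:45–15:30, 16:00–16:30, 17:30–18:00.
Pablo free within 09:30–18:00: 09:30–11:15, 11:45–13:00, 13:15–13:45, 14:15–18:00.
Kira ∩ Anders: 09:30–11:30, 12:45–13:00, 13:45–14:30, 16:00–16:30, 17:30–18:00.
Kira ∩ Anders ∩ Pablo: 09:30–11:15, 12:45–13:00, 14:15–14:30, 16:00–16:30, 17:30–18:00.
Windows ≥ 15 min: 09:30–11:15, 12:45–13:00, 14:15–14:30, 16:00–16:30, 17:30–18:00.

09:30–11:15, 12:45–13:00, 14:15–14:30, 16:00–16:30, 17:30–18:00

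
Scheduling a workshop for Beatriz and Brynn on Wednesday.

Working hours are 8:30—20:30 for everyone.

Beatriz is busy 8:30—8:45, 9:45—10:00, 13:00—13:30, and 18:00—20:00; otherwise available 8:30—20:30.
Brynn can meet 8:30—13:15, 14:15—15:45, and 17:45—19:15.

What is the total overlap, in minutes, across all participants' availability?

Beatriz free within 08:30–20:30: 08:45–09:45, 10:00–13:00, 13:30–18:00, 20:00–20:30.
Beatriz ∩ Brynn: 08:45–09:45, 10:00–13:00, 14:15–15:45, 17:45–18:00.
Total common minutes: 60 + 180 + 90 + 15 = 345.

345 minutes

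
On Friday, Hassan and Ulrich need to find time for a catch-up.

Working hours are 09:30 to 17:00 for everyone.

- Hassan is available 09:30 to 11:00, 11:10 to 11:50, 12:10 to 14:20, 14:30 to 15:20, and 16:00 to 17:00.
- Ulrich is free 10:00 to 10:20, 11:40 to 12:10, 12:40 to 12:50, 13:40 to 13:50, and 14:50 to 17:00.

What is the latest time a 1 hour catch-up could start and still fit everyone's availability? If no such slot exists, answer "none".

Hassan ∩ Ulrich: 10:00–10:20, 11:40–11:50, 12:40–12:50, 13:40–13:50, 14:50–15:20, 16:00–17:00.
Windows ≥ 60 min: 16:00–17:00.
Latest start in the last window 16:00–17:00 is 17:00 − 60 min = 16:00.

16:00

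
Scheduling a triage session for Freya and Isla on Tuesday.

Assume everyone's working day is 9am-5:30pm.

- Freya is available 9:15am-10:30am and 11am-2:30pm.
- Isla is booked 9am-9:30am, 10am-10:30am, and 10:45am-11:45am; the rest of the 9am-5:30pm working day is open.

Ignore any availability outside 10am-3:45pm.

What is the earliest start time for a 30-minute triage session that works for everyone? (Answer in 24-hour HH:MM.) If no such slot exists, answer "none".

Isla free within 09:00–17:30: 09:30–10:00, 10:30–10:45, 11:45–17:30.
Freya ∩ Isla: 09:30–10:00, 11:45–14:30.
Restricted to 10:00–15:45: 11:45–14:30.
Windows ≥ 30 min: 11:45–14:30.
Earliest such window starts at 11:45.

11:45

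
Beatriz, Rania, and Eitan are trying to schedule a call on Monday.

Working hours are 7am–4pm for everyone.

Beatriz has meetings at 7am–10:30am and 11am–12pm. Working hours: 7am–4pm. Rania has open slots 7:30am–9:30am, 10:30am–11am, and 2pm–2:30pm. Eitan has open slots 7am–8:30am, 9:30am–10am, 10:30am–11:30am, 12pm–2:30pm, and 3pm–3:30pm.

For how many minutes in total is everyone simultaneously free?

60 minutes

Beatriz free within 07:00–16:00: 10:30–11:00, 12:00–16:00.
Beatriz ∩ Rania: 10:30–11:00, 14:00–14:30.
Beatriz ∩ Rania ∩ Eitan: 10:30–11:00, 14:00–14:30.
Total common minutes: 30 + 30 = 60.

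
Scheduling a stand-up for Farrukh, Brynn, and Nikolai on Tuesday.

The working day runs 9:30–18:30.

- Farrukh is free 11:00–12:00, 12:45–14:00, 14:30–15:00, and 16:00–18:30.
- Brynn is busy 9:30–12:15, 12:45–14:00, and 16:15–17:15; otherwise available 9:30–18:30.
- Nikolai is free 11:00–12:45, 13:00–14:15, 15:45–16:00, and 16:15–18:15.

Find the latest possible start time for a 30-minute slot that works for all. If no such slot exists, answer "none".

17:45

Brynn free within 09:30–18:30: 12:15–12:45, 14:00–16:15, 17:15–18:30.
Farrukh ∩ Brynn: 14:30–15:00, 16:00–16:15, 17:15–18:30.
Farrukh ∩ Brynn ∩ Nikolai: 17:15–18:15.
Windows ≥ 30 min: 17:15–18:15.
Latest start in the last window 17:15–18:15 is 18:15 − 30 min = 17:45.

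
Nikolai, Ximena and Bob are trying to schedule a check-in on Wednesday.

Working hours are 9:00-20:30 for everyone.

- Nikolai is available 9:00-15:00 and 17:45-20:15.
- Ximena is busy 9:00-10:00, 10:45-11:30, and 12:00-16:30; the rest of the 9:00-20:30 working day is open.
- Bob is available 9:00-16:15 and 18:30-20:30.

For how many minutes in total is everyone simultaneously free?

Ximena free within 09:00–20:30: 10:00–10:45, 11:30–12:00, 16:30–20:30.
Nikolai ∩ Ximena: 10:00–10:45, 11:30–12:00, 17:45–20:15.
Nikolai ∩ Ximena ∩ Bob: 10:00–10:45, 11:30–12:00, 18:30–20:15.
Total common minutes: 45 + 30 + 105 = 180.

180 minutes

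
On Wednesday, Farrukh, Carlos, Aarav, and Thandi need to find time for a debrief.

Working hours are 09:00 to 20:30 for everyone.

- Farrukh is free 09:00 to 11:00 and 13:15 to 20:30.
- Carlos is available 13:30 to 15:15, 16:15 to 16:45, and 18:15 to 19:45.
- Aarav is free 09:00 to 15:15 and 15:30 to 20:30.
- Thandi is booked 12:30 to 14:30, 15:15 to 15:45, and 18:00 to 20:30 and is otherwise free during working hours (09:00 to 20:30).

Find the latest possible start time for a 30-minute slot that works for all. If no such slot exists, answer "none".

16:15

Thandi free within 09:00–20:30: 09:00–12:30, 14:30–15:15, 15:45–18:00.
Farrukh ∩ Carlos: 13:30–15:15, 16:15–16:45, 18:15–19:45.
Farrukh ∩ Carlos ∩ Aarav: 13:30–15:15, 16:15–16:45, 18:15–19:45.
Farrukh ∩ Carlos ∩ Aarav ∩ Thandi: 14:30–15:15, 16:15–16:45.
Windows ≥ 30 min: 14:30–15:15, 16:15–16:45.
Latest start in the last window 16:15–16:45 is 16:45 − 30 min = 16:15.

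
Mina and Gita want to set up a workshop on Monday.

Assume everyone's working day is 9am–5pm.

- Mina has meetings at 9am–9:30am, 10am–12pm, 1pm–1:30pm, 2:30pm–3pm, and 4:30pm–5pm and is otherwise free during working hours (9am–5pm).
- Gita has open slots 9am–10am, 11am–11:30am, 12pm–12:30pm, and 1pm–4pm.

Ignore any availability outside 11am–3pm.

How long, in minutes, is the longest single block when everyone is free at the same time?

60 minutes

Mina free within 09:00–17:00: 09:30–10:00, 12:00–13:00, 13:30–14:30, 15:00–16:30.
Mina ∩ Gita: 09:30–10:00, 12:00–12:30, 13:30–14:30, 15:00–16:00.
Restricted to 11:00–15:00: 12:00–12:30, 13:30–14:30.
Common window lengths: 30, 60 min; longest is 60.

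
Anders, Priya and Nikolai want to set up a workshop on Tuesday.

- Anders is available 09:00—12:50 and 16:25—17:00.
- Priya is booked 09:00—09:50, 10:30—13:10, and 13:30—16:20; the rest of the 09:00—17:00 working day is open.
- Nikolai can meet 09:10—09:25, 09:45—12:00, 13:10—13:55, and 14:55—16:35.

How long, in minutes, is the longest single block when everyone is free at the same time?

Priya free within 09:00–17:00: 09:50–10:30, 13:10–13:30, 16:20–17:00.
Anders ∩ Priya: 09:50–10:30, 16:25–17:00.
Anders ∩ Priya ∩ Nikolai: 09:50–10:30, 16:25–16:35.
Common window lengths: 40, 10 min; longest is 40.

40 minutes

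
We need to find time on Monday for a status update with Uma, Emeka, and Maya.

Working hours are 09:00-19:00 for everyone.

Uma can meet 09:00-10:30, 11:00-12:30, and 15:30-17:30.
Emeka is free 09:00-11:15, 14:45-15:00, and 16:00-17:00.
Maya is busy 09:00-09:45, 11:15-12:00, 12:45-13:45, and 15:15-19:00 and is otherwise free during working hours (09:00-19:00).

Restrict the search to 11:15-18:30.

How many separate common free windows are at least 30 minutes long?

0

Maya free within 09:00–19:00: 09:45–11:15, 12:00–12:45, 13:45–15:15.
Uma ∩ Emeka: 09:00–10:30, 11:00–11:15, 16:00–17:00.
Uma ∩ Emeka ∩ Maya: 09:45–10:30, 11:00–11:15.
Restricted to 11:15–18:30: (none).
Windows ≥ 30 min: (none).
That's 0 windows.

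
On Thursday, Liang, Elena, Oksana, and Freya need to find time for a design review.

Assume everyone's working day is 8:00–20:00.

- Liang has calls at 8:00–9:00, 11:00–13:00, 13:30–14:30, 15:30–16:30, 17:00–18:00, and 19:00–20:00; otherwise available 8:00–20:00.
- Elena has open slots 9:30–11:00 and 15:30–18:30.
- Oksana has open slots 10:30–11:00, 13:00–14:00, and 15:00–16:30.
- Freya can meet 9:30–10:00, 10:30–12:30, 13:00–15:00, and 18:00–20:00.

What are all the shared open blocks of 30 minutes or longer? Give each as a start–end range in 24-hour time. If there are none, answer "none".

10:30–11:00

Liang free within 08:00–20:00: 09:00–11:00, 13:00–13:30, 14:30–15:30, 16:30–17:00, 18:00–19:00.
Liang ∩ Elena: 09:30–11:00, 16:30–17:00, 18:00–18:30.
Liang ∩ Elena ∩ Oksana: 10:30–11:00.
Liang ∩ Elena ∩ Oksana ∩ Freya: 10:30–11:00.
Windows ≥ 30 min: 10:30–11:00.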